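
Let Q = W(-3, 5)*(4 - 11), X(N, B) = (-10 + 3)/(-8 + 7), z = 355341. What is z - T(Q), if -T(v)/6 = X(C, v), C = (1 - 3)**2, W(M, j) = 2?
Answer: 355383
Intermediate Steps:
C = 4 (C = (-2)**2 = 4)
X(N, B) = 7 (X(N, B) = -7/(-1) = -7*(-1) = 7)
Q = -14 (Q = 2*(4 - 11) = 2*(-7) = -14)
T(v) = -42 (T(v) = -6*7 = -42)
z - T(Q) = 355341 - 1*(-42) = 355341 + 42 = 355383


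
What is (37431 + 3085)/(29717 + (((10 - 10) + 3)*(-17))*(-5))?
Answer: 10129/7493 ≈ 1.3518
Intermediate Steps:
(37431 + 3085)/(29717 + (((10 - 10) + 3)*(-17))*(-5)) = 40516/(29717 + ((0 + 3)*(-17))*(-5)) = 40516/(29717 + (3*(-17))*(-5)) = 40516/(29717 - 51*(-5)) = 40516/(29717 + 255) = 40516/29972 = 40516*(1/29972) = 10129/7493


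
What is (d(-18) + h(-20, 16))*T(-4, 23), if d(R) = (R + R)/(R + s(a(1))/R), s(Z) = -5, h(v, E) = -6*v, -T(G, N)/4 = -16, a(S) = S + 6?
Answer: 2491392/319 ≈ 7810.0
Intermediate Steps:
a(S) = 6 + S
T(G, N) = 64 (T(G, N) = -4*(-16) = 64)
d(R) = 2*R/(R - 5/R) (d(R) = (R + R)/(R - 5/R) = (2*R)/(R - 5/R) = 2*R/(R - 5/R))
(d(-18) + h(-20, 16))*T(-4, 23) = (2*(-18)²/(-5 + (-18)²) - 6*(-20))*64 = (2*324/(-5 + 324) + 120)*64 = (2*324/319 + 120)*64 = (2*324*(1/319) + 120)*64 = (648/319 + 120)*64 = (38928/319)*64 = 2491392/319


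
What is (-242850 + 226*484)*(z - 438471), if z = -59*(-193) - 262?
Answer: 57036161236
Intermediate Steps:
z = 11125 (z = 11387 - 262 = 11125)
(-242850 + 226*484)*(z - 438471) = (-242850 + 226*484)*(11125 - 438471) = (-242850 + 109384)*(-427346) = -133466*(-427346) = 57036161236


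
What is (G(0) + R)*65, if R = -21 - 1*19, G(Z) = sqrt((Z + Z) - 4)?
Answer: -2600 + 130*I ≈ -2600.0 + 130.0*I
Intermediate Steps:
G(Z) = sqrt(-4 + 2*Z) (G(Z) = sqrt(2*Z - 4) = sqrt(-4 + 2*Z))
R = -40 (R = -21 - 19 = -40)
(G(0) + R)*65 = (sqrt(-4 + 2*0) - 40)*65 = (sqrt(-4 + 0) - 40)*65 = (sqrt(-4) - 40)*65 = (2*I - 40)*65 = (-40 + 2*I)*65 = -2600 + 130*I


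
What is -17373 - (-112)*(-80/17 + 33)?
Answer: -241469/17 ≈ -14204.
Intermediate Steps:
-17373 - (-112)*(-80/17 + 33) = -17373 - (-112)*481/17 = -17373 - 1*(-53872/17) = -17373 + 53872/17 = -241469/17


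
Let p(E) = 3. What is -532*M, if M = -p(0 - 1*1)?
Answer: 1596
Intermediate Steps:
M = -3 (M = -1*3 = -3)
-532*M = -532*(-3) = 1596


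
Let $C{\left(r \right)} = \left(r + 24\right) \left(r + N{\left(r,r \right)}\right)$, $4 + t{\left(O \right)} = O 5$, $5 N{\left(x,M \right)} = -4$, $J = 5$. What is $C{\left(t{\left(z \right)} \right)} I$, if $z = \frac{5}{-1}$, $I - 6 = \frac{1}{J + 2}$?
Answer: $\frac{6407}{7} \approx 915.29$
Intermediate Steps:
$I = \frac{43}{7}$ ($I = 6 + \frac{1}{5 + 2} = 6 + \frac{1}{7} = \frac{43}{7} \approx 6.1429$)
$N{\left(x,M \right)} = - \frac{4}{5}$ ($N{\left(x,M \right)} = \frac{1}{5} \left(-4\right) = - \frac{4}{5}$)
$z = -5$ ($z = 5 \left(-1\right) = -5$)
$t{\left(O \right)} = -4 + 5 O$ ($t{\left(O \right)} = -4 + O 5 = -4 + 5 O$)
$C{\left(r \right)} = \left(24 + r\right) \left(- \frac{4}{5} + r\right)$ ($C{\left(r \right)} = \left(r + 24\right) \left(r - \frac{4}{5}\right) = \left(24 + r\right) \left(- \frac{4}{5} + r\right)$)
$C{\left(t{\left(z \right)} \right)} I = \left(- \frac{96}{5} + \left(-4 + 5 \left(-5\right)\right)^{2} + \frac{116 \left(-4 + 5 \left(-5\right)\right)}{5}\right) \frac{43}{7} = \left(- \frac{96}{5} + \left(-4 - 25\right)^{2} + \frac{116 \left(-4 - 25\right)}{5}\right) \frac{43}{7} = \left(- \frac{96}{5} + \left(-29\right)^{2} + \frac{116}{5} \left(-29\right)\right) \frac{43}{7} = \left(- \frac{96}{5} + 841 - \frac{3364}{5}\right) \frac{43}{7} = 149 \cdot \frac{43}{7} = \frac{6407}{7}$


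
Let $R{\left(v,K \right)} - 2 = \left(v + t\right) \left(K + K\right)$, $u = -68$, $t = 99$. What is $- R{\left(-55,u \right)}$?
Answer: $5982$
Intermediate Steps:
$R{\left(v,K \right)} = 2 + 2 K \left(99 + v\right)$ ($R{\left(v,K \right)} = 2 + \left(v + 99\right) \left(K + K\right) = 2 + \left(99 + v\right) 2 K = 2 + 2 K \left(99 + v\right)$)
$- R{\left(-55,u \right)} = - (2 + 198 \left(-68\right) + 2 \left(-68\right) \left(-55\right)) = - (2 - 13464 + 7480) = \left(-1\right) \left(-5982\right) = 5982$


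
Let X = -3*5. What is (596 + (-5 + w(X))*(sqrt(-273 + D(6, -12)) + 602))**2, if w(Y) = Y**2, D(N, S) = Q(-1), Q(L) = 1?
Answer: 17685412496 + 234143360*I*sqrt(17) ≈ 1.7685e+10 + 9.654e+8*I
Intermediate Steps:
D(N, S) = 1
X = -15
(596 + (-5 + w(X))*(sqrt(-273 + D(6, -12)) + 602))**2 = (596 + (-5 + (-15)**2)*(sqrt(-273 + 1) + 602))**2 = (596 + (-5 + 225)*(sqrt(-272) + 602))**2 = (596 + 220*(4*I*sqrt(17) + 602))**2 = (596 + 220*(602 + 4*I*sqrt(17)))**2 = (596 + (132440 + 880*I*sqrt(17)))**2 = (133036 + 880*I*sqrt(17))**2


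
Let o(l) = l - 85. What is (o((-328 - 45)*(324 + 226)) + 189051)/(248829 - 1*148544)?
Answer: -16184/100285 ≈ -0.16138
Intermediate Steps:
o(l) = -85 + l
(o((-328 - 45)*(324 + 226)) + 189051)/(248829 - 1*148544) = ((-85 + (-328 - 45)*(324 + 226)) + 189051)/(248829 - 1*148544) = ((-85 - 373*550) + 189051)/(248829 - 148544) = ((-85 - 205150) + 189051)/100285 = (-205235 + 189051)*(1/100285) = -16184*1/100285 = -16184/100285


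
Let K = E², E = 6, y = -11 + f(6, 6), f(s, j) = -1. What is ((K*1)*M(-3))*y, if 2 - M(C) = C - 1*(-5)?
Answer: 0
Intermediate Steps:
M(C) = -3 - C (M(C) = 2 - (C - 1*(-5)) = 2 - (C + 5) = 2 - (5 + C) = 2 + (-5 - C) = -3 - C)
y = -12 (y = -11 - 1 = -12)
K = 36 (K = 6² = 36)
((K*1)*M(-3))*y = ((36*1)*(-3 - 1*(-3)))*(-12) = (36*(-3 + 3))*(-12) = (36*0)*(-12) = 0*(-12) = 0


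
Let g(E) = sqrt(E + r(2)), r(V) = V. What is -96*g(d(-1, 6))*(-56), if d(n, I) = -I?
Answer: 10752*I ≈ 10752.0*I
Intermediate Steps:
g(E) = sqrt(2 + E) (g(E) = sqrt(E + 2) = sqrt(2 + E))
-96*g(d(-1, 6))*(-56) = -96*sqrt(2 - 1*6)*(-56) = -96*sqrt(2 - 6)*(-56) = -192*I*(-56) = 10752*I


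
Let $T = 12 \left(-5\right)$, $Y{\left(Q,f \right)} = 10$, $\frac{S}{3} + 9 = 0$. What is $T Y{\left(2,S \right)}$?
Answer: $-600$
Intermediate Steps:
$S = -27$ ($S = -27 + 3 \cdot 0 = -27 + 0 = -27$)
$T = -60$
$T Y{\left(2,S \right)} = \left(-60\right) 10 = -600$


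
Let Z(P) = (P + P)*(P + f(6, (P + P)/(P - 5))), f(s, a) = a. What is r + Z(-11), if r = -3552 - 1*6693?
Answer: -40133/4 ≈ -10033.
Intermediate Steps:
r = -10245 (r = -3552 - 6693 = -10245)
Z(P) = 2*P*(P + 2*P/(-5 + P)) (Z(P) = (P + P)*(P + (P + P)/(P - 5)) = (2*P)*(P + (2*P)/(-5 + P)) = (2*P)*(P + 2*P/(-5 + P)) = 2*P*(P + 2*P/(-5 + P)))
r + Z(-11) = -10245 + 2*(-11)²*(-3 - 11)/(-5 - 11) = -10245 + 2*121*(-14)/(-16) = -10245 + 2*121*(-1/16)*(-14) = -10245 + 847/4 = -40133/4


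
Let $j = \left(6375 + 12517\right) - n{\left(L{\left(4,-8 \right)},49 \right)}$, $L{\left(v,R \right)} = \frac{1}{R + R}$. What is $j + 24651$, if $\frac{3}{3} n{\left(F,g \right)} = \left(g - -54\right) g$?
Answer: $38496$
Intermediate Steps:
$L{\left(v,R \right)} = \frac{1}{2 R}$
$n{\left(F,g \right)} = g \left(54 + g\right)$ ($n{\left(F,g \right)} = \left(g - -54\right) g = \left(g + 54\right) g = \left(54 + g\right) g = g \left(54 + g\right)$)
$j = 13845$ ($j = \left(6375 + 12517\right) - 49 \left(54 + 49\right) = 18892 - 49 \cdot 103 = 18892 - 5047 = 13845$)
$j + 24651 = 13845 + 24651 = 38496$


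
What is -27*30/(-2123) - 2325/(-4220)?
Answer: 1670835/1791812 ≈ 0.93248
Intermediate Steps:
-27*30/(-2123) - 2325/(-4220) = -810*(-1/2123) - 2325*(-1/4220) = 810/2123 + 465/844 = 1670835/1791812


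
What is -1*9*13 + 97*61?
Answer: 5800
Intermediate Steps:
-1*9*13 + 97*61 = -9*13 + 5917 = -117 + 5917 = 5800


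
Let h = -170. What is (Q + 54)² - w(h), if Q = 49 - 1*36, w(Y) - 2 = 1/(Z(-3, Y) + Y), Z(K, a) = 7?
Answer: 731382/163 ≈ 4487.0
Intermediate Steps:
w(Y) = 2 + 1/(7 + Y)
Q = 13 (Q = 49 - 36 = 13)
(Q + 54)² - w(h) = (13 + 54)² - (15 + 2*(-170))/(7 - 170) = 67² - (15 - 340)/(-163) = 4489 - (-1)*(-325)/163 = 4489 - 1*325/163 = 4489 - 325/163 = 731382/163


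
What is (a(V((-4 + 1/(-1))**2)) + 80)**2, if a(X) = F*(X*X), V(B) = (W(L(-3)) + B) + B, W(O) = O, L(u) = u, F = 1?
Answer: 5239521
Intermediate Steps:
V(B) = -3 + 2*B (V(B) = (-3 + B) + B = -3 + 2*B)
a(X) = X**2 (a(X) = 1*(X*X) = 1*X**2 = X**2)
(a(V((-4 + 1/(-1))**2)) + 80)**2 = ((-3 + 2*(-4 + 1/(-1))**2)**2 + 80)**2 = ((-3 + 2*(-4 - 1)**2)**2 + 80)**2 = ((-3 + 2*(-5)**2)**2 + 80)**2 = ((-3 + 2*25)**2 + 80)**2 = ((-3 + 50)**2 + 80)**2 = (47**2 + 80)**2 = (2209 + 80)**2 = 2289**2 = 5239521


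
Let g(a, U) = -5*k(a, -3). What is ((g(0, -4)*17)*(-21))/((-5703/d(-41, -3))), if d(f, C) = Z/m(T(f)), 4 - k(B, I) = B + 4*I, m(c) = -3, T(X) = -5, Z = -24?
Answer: -76160/1901 ≈ -40.063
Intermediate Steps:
k(B, I) = 4 - B - 4*I (k(B, I) = 4 - (B + 4*I) = 4 + (-B - 4*I) = 4 - B - 4*I)
d(f, C) = 8 (d(f, C) = -24/(-3) = -24*(-1/3) = 8)
g(a, U) = -80 + 5*a (g(a, U) = -5*(4 - a - 4*(-3)) = -5*(4 - a + 12) = -5*(16 - a) = -80 + 5*a)
((g(0, -4)*17)*(-21))/((-5703/d(-41, -3))) = (((-80 + 5*0)*17)*(-21))/((-5703/8)) = (((-80 + 0)*17)*(-21))/((-5703*1/8)) = (-80*17*(-21))/(-5703/8) = -1360*(-21)*(-8/5703) = 28560*(-8/5703) = -76160/1901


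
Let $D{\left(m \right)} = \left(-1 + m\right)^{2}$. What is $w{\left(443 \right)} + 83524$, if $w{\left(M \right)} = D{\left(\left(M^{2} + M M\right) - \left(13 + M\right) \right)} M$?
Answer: $68087392620207$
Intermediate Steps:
$w{\left(M \right)} = M \left(-14 - M + 2 M^{2}\right)^{2}$ ($w{\left(M \right)} = \left(-1 - \left(13 + M - M^{2} - M M\right)\right)^{2} M = \left(-1 - \left(13 + M - 2 M^{2}\right)\right)^{2} M = \left(-14 - M + 2 M^{2}\right)^{2} M = M \left(-14 - M + 2 M^{2}\right)^{2}$)
$w{\left(443 \right)} + 83524 = 443 \left(14 + 443 - 2 \cdot 443^{2}\right)^{2} + 83524 = 443 \left(14 + 443 - 392498\right)^{2} + 83524 = 443 \left(-392041\right)^{2} + 83524 = 443 \cdot 153696145681 + 83524 = 68087392536683 + 83524 = 68087392620207$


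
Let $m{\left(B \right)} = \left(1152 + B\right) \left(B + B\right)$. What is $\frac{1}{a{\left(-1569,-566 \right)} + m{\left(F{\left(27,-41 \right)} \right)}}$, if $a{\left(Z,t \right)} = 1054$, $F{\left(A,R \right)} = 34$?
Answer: $\frac{1}{81702} \approx 1.224 \cdot 10^{-5}$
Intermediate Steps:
$m{\left(B \right)} = 2 B \left(1152 + B\right)$ ($m{\left(B \right)} = \left(1152 + B\right) 2 B = 2 B \left(1152 + B\right)$)
$\frac{1}{a{\left(-1569,-566 \right)} + m{\left(F{\left(27,-41 \right)} \right)}} = \frac{1}{1054 + 2 \cdot 34 \left(1152 + 34\right)} = \frac{1}{1054 + 2 \cdot 34 \cdot 1186} = \frac{1}{1054 + 80648} = \frac{1}{81702}$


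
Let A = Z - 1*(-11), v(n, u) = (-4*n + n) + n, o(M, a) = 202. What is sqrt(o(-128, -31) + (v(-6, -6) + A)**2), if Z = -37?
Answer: sqrt(398) ≈ 19.950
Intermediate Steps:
v(n, u) = -2*n (v(n, u) = -3*n + n = -2*n)
A = -26 (A = -37 - 1*(-11) = -37 + 11 = -26)
sqrt(o(-128, -31) + (v(-6, -6) + A)**2) = sqrt(202 + (-2*(-6) - 26)**2) = sqrt(202 + (12 - 26)**2) = sqrt(202 + (-14)**2) = sqrt(202 + 196) = sqrt(398)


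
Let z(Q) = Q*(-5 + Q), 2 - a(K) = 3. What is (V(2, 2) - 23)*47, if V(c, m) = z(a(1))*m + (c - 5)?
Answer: -658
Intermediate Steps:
a(K) = -1 (a(K) = 2 - 1*3 = 2 - 3 = -1)
V(c, m) = -5 + c + 6*m (V(c, m) = (-(-5 - 1))*m + (c - 5) = (-1*(-6))*m + (-5 + c) = 6*m + (-5 + c) = -5 + c + 6*m)
(V(2, 2) - 23)*47 = ((-5 + 2 + 6*2) - 23)*47 = ((-5 + 2 + 12) - 23)*47 = (9 - 23)*47 = -14*47 = -658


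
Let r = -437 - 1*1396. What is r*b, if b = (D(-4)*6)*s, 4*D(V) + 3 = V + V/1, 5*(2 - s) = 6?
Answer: 120978/5 ≈ 24196.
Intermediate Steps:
s = ⅘ (s = 2 - ⅕*6 = 2 - 6/5 = ⅘ ≈ 0.80000)
D(V) = -¾ + V/2 (D(V) = -¾ + (V + V/1)/4 = -¾ + (V + V*1)/4 = -¾ + (V + V)/4 = -¾ + (2*V)/4 = -¾ + V/2)
r = -1833 (r = -437 - 1396 = -1833)
b = -66/5 (b = ((-¾ + (½)*(-4))*6)*(⅘) = ((-¾ - 2)*6)*(⅘) = -11/4*6*(⅘) = -33/2*⅘ = -66/5 ≈ -13.200)
r*b = -1833*(-66/5) = 120978/5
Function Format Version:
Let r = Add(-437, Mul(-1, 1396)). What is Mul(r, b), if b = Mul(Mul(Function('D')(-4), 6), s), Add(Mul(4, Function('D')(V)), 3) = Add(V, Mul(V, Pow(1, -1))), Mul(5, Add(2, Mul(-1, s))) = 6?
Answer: Rational(120978, 5) ≈ 24196.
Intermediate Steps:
s = Rational(4, 5) (s = Add(2, Mul(Rational(-1, 5), 6)) = Add(2, Rational(-6, 5)) = Rational(4, 5) ≈ 0.80000)
Function('D')(V) = Add(Rational(-3, 4), Mul(Rational(1, 2), V)) (Function('D')(V) = Add(Rational(-3, 4), Mul(Rational(1, 4), Add(V, Mul(V, Pow(1, -1))))) = Add(Rational(-3, 4), Mul(Rational(1, 4), Add(V, Mul(V, 1)))) = Add(Rational(-3, 4), Mul(Rational(1, 4), Add(V, V))) = Add(Rational(-3, 4), Mul(Rational(1, 4), Mul(2, V))) = Add(Rational(-3, 4), Mul(Rational(1, 2), V)))
r = -1833 (r = Add(-437, -1396) = -1833)
b = Rational(-66, 5) (b = Mul(Mul(Add(Rational(-3, 4), Mul(Rational(1, 2), -4)), 6), Rational(4, 5)) = Mul(Mul(Add(Rational(-3, 4), -2), 6), Rational(4, 5)) = Mul(Mul(Rational(-11, 4), 6), Rational(4, 5)) = Mul(Rational(-33, 2), Rational(4, 5)) = Rational(-66, 5) ≈ -13.200)
Mul(r, b) = Mul(-1833, Rational(-66, 5)) = Rational(120978, 5)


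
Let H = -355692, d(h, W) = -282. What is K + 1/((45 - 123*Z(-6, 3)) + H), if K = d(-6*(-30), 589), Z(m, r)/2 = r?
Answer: -100500571/356385 ≈ -282.00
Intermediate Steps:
Z(m, r) = 2*r
K = -282
K + 1/((45 - 123*Z(-6, 3)) + H) = -282 + 1/((45 - 246*3) - 355692) = -282 + 1/((45 - 123*6) - 355692) = -282 + 1/((45 - 738) - 355692) = -282 + 1/(-693 - 355692) = -282 + 1/(-356385) = -282 - 1/356385 = -100500571/356385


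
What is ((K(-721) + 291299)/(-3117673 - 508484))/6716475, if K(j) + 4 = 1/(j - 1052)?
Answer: -516466034/43181402299247475 ≈ -1.1960e-8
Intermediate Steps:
K(j) = -4 + 1/(-1052 + j) (K(j) = -4 + 1/(j - 1052) = -4 + 1/(-1052 + j))
((K(-721) + 291299)/(-3117673 - 508484))/6716475 = (((4209 - 4*(-721))/(-1052 - 721) + 291299)/(-3117673 - 508484))/6716475 = (((4209 + 2884)/(-1773) + 291299)/(-3626157))*(1/6716475) = ((-1/1773*7093 + 291299)*(-1/3626157))*(1/6716475) = ((-7093/1773 + 291299)*(-1/3626157))*(1/6716475) = ((516466034/1773)*(-1/3626157))*(1/6716475) = -516466034/6429176361*1/6716475 = -516466034/43181402299247475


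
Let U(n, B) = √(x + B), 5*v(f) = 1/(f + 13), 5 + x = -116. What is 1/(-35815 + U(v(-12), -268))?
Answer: -35815/1282714614 - I*√389/1282714614 ≈ -2.7921e-5 - 1.5376e-8*I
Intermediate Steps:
x = -121 (x = -5 - 116 = -121)
v(f) = 1/(5*(13 + f)) (v(f) = 1/(5*(f + 13)) = 1/(5*(13 + f)))
U(n, B) = √(-121 + B)
1/(-35815 + U(v(-12), -268)) = 1/(-35815 + √(-121 - 268)) = 1/(-35815 + √(-389)) = 1/(-35815 + I*√389)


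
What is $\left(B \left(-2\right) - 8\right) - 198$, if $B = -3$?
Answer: $-200$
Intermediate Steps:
$\left(B \left(-2\right) - 8\right) - 198 = \left(\left(-3\right) \left(-2\right) - 8\right) - 198 = \left(6 - 8\right) - 198 = -2 - 198 = -200$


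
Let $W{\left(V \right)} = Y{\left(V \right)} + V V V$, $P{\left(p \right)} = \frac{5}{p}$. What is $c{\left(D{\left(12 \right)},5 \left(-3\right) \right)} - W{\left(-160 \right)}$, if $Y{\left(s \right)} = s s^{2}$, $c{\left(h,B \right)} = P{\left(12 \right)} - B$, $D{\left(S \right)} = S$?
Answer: $\frac{98304185}{12} \approx 8.192 \cdot 10^{6}$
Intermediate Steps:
$c{\left(h,B \right)} = \frac{5}{12} - B$
$Y{\left(s \right)} = s^{3}$
$W{\left(V \right)} = 2 V^{3}$ ($W{\left(V \right)} = V^{3} + V V V = V^{3} + V^{2} V = V^{3} + V^{3} = 2 V^{3}$)
$c{\left(D{\left(12 \right)},5 \left(-3\right) \right)} - W{\left(-160 \right)} = \left(\frac{5}{12} - 5 \left(-3\right)\right) - 2 \left(-160\right)^{3} = \left(\frac{5}{12} - -15\right) - 2 \left(-4096000\right) = \left(\frac{5}{12} + 15\right) - -8192000 = \frac{185}{12} + 8192000 = \frac{98304185}{12}$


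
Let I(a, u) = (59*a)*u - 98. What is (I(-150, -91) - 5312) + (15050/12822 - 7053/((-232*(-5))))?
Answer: 5948925306617/7436760 ≈ 7.9994e+5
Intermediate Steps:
I(a, u) = -98 + 59*a*u (I(a, u) = 59*a*u - 98 = -98 + 59*a*u)
(I(-150, -91) - 5312) + (15050/12822 - 7053/((-232*(-5)))) = ((-98 + 59*(-150)*(-91)) - 5312) + (15050/12822 - 7053/((-232*(-5)))) = ((-98 + 805350) - 5312) + (15050*(1/12822) - 7053/1160) = (805252 - 5312) + (7525/6411 - 7053*1/1160) = 799940 + (7525/6411 - 7053/1160) = 799940 - 36487783/7436760 = 5948925306617/7436760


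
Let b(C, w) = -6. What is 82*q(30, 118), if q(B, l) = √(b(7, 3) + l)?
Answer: 328*√7 ≈ 867.81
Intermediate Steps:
q(B, l) = √(-6 + l)
82*q(30, 118) = 82*√(-6 + 118) = 82*√112 = 82*(4*√7) = 328*√7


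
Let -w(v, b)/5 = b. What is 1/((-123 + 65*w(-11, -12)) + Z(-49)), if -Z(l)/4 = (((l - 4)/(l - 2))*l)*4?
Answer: 51/234179 ≈ 0.00021778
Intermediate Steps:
w(v, b) = -5*b
Z(l) = -16*l*(-4 + l)/(-2 + l) (Z(l) = -4*((l - 4)/(l - 2))*l*4 = -4*((-4 + l)/(-2 + l))*l*4 = -4*l*(-4 + l)/(-2 + l)*4 = -16*l*(-4 + l)/(-2 + l))
1/((-123 + 65*w(-11, -12)) + Z(-49)) = 1/((-123 + 65*(-5*(-12))) + 16*(-49)*(4 - 1*(-49))/(-2 - 49)) = 1/((-123 + 65*60) + 16*(-49)*(4 + 49)/(-51)) = 1/((-123 + 3900) + 16*(-49)*(-1/51)*53) = 1/(3777 + 41552/51) = 1/(234179/51) = 51/234179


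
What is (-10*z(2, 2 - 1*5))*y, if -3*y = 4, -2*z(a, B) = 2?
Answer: -40/3 ≈ -13.333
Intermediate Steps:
z(a, B) = -1 (z(a, B) = -½*2 = -1)
y = -4/3 (y = -⅓*4 = -4/3 ≈ -1.3333)
(-10*z(2, 2 - 1*5))*y = -10*(-1)*(-4/3) = 10*(-4/3) = -40/3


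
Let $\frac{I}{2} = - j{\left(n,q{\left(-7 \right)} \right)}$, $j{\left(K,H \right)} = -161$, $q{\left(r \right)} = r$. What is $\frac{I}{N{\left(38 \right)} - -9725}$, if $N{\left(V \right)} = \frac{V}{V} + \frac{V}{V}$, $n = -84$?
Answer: $\frac{322}{9727} \approx 0.033104$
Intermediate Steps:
$N{\left(V \right)} = 2$ ($N{\left(V \right)} = 1 + 1 = 2$)
$I = 322$ ($I = 2 \left(\left(-1\right) \left(-161\right)\right) = 2 \cdot 161 = 322$)
$\frac{I}{N{\left(38 \right)} - -9725} = \frac{322}{2 - -9725} = \frac{322}{2 + 9725} = \frac{322}{9727}$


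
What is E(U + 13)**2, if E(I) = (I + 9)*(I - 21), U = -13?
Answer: 35721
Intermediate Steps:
E(I) = (-21 + I)*(9 + I) (E(I) = (9 + I)*(-21 + I) = (-21 + I)*(9 + I))
E(U + 13)**2 = (-189 + (-13 + 13)**2 - 12*(-13 + 13))**2 = (-189 + 0**2 - 12*0)**2 = (-189 + 0 + 0)**2 = (-189)**2 = 35721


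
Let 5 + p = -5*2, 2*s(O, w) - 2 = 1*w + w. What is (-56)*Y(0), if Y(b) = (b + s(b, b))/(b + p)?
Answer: 56/15 ≈ 3.7333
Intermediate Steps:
s(O, w) = 1 + w (s(O, w) = 1 + (1*w + w)/2 = 1 + (w + w)/2 = 1 + (2*w)/2 = 1 + w)
p = -15 (p = -5 - 5*2 = -5 - 10 = -15)
Y(b) = (1 + 2*b)/(-15 + b) (Y(b) = (b + (1 + b))/(b - 15) = (1 + 2*b)/(-15 + b))
(-56)*Y(0) = (-56)*((1 + 2*0)/(-15 + 0)) = (-14*4)*((1 + 0)/(-15)) = -(-56)/15 = -56*(-1/15) = 56/15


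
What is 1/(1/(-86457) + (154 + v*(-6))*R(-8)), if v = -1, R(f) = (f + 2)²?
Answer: 86457/497992319 ≈ 0.00017361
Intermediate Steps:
R(f) = (2 + f)²
1/(1/(-86457) + (154 + v*(-6))*R(-8)) = 1/(1/(-86457) + (154 - 1*(-6))*(2 - 8)²) = 1/(-1/86457 + (154 + 6)*(-6)²) = 1/(-1/86457 + 160*36) = 1/(-1/86457 + 5760) = 1/(497992319/86457) = 86457/497992319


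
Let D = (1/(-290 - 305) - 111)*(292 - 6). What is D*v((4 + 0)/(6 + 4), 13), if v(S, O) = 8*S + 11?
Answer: -1341130076/2975 ≈ -4.5080e+5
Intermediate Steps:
v(S, O) = 11 + 8*S
D = -18889156/595 (D = (1/(-595) - 111)*286 = (-1/595 - 111)*286 = -66046/595*286 = -18889156/595 ≈ -31746.)
D*v((4 + 0)/(6 + 4), 13) = -18889156*(11 + 8*((4 + 0)/(6 + 4)))/595 = -18889156*(11 + 8*(4/10))/595 = -18889156*(11 + 8*(4*(⅒)))/595 = -18889156*(11 + 8*(⅖))/595 = -18889156*(11 + 16/5)/595 = -18889156/595*71/5 = -1341130076/2975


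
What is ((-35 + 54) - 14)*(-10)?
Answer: -50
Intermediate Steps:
((-35 + 54) - 14)*(-10) = (19 - 14)*(-10) = 5*(-10) = -50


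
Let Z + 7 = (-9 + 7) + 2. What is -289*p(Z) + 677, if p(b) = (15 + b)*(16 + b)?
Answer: -20131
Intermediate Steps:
Z = -7 (Z = -7 + ((-9 + 7) + 2) = -7 + (-2 + 2) = -7 + 0 = -7)
-289*p(Z) + 677 = -289*(240 + (-7)**2 + 31*(-7)) + 677 = -289*(240 + 49 - 217) + 677 = -289*72 + 677 = -20808 + 677 = -20131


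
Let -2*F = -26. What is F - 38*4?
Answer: -139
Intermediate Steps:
F = 13 (F = -½*(-26) = 13)
F - 38*4 = 13 - 38*4 = 13 - 152 = -139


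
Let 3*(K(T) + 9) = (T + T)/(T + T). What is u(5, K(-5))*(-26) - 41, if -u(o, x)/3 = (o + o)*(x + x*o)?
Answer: -40601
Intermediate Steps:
K(T) = -26/3 (K(T) = -9 + ((T + T)/(T + T))/3 = -9 + ((2*T)/((2*T)))/3 = -9 + ((2*T)*(1/(2*T)))/3 = -9 + (⅓)*1 = -9 + ⅓ = -26/3)
u(o, x) = -6*o*(x + o*x) (u(o, x) = -3*(o + o)*(x + x*o) = -3*2*o*(x + o*x) = -6*o*(x + o*x))
u(5, K(-5))*(-26) - 41 = -6*5*(-26/3)*(1 + 5)*(-26) - 41 = -6*5*(-26/3)*6*(-26) - 41 = 1560*(-26) - 41 = -40560 - 41 = -40601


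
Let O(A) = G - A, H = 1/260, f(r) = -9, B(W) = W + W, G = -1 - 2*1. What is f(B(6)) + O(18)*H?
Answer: -2361/260 ≈ -9.0808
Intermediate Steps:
G = -3 (G = -1 - 2 = -3)
B(W) = 2*W
H = 1/260 ≈ 0.0038462
O(A) = -3 - A
f(B(6)) + O(18)*H = -9 + (-3 - 1*18)*(1/260) = -9 + (-3 - 18)*(1/260) = -9 - 21*1/260 = -9 - 21/260 = -2361/260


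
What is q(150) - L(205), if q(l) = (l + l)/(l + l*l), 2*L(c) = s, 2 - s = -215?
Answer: -32763/302 ≈ -108.49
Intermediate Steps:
s = 217 (s = 2 - 1*(-215) = 2 + 215 = 217)
L(c) = 217/2 (L(c) = (½)*217 = 217/2)
q(l) = 2*l/(l + l²) (q(l) = (2*l)/(l + l²) = 2*l/(l + l²))
q(150) - L(205) = 2/(1 + 150) - 1*217/2 = 2/151 - 217/2 = -32763/302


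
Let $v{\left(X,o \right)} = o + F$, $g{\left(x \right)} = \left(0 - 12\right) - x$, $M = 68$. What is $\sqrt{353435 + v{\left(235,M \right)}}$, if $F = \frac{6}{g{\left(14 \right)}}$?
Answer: $\frac{4 \sqrt{3733873}}{13} \approx 594.56$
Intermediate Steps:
$g{\left(x \right)} = -12 - x$ ($g{\left(x \right)} = \left(0 - 12\right) - x = -12 - x$)
$F = - \frac{3}{13}$ ($F = \frac{6}{-12 - 14} = \frac{6}{-26} = 6 \left(- \frac{1}{26}\right) = - \frac{3}{13} \approx -0.23077$)
$v{\left(X,o \right)} = - \frac{3}{13} + o$ ($v{\left(X,o \right)} = o - \frac{3}{13} = - \frac{3}{13} + o$)
$\sqrt{353435 + v{\left(235,M \right)}} = \sqrt{353435 + \left(- \frac{3}{13} + 68\right)} = \sqrt{353435 + \frac{881}{13}} = \sqrt{\frac{4595536}{13}} = \frac{4 \sqrt{3733873}}{13}$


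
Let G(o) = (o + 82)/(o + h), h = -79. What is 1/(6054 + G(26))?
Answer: 53/320754 ≈ 0.00016524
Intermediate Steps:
G(o) = (82 + o)/(-79 + o) (G(o) = (o + 82)/(o - 79) = (82 + o)/(-79 + o))
1/(6054 + G(26)) = 1/(6054 + (82 + 26)/(-79 + 26)) = 1/(6054 + 108/(-53)) = 1/(6054 - 1/53*108) = 1/(6054 - 108/53) = 1/(320754/53) = 53/320754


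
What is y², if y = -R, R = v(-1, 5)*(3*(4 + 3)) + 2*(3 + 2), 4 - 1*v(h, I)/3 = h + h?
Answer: 150544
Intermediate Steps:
v(h, I) = 12 - 6*h (v(h, I) = 12 - 3*(h + h) = 12 - 6*h)
R = 388 (R = (12 - 6*(-1))*(3*(4 + 3)) + 2*(3 + 2) = (12 + 6)*(3*7) + 2*5 = 18*21 + 10 = 378 + 10 = 388)
y = -388 (y = -1*388 = -388)
y² = (-388)² = 150544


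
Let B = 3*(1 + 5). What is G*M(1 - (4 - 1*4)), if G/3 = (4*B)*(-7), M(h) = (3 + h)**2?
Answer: -24192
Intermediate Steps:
B = 18 (B = 3*6 = 18)
G = -1512 (G = 3*((4*18)*(-7)) = 3*(72*(-7)) = 3*(-504) = -1512)
G*M(1 - (4 - 1*4)) = -1512*(3 + (1 - (4 - 1*4)))**2 = -1512*(3 + (1 - (4 - 4)))**2 = -1512*(3 + (1 - 1*0))**2 = -1512*(3 + (1 + 0))**2 = -1512*(3 + 1)**2 = -1512*4**2 = -1512*16 = -24192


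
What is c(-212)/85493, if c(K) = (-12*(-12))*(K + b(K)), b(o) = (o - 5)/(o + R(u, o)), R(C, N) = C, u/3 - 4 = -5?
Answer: -6532272/18380995 ≈ -0.35538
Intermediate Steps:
u = -3 (u = 12 + 3*(-5) = 12 - 15 = -3)
b(o) = (-5 + o)/(-3 + o) (b(o) = (o - 5)/(o - 3) = (-5 + o)/(-3 + o))
c(K) = 144*K + 144*(-5 + K)/(-3 + K) (c(K) = (-12*(-12))*(K + (-5 + K)/(-3 + K)) = 144*(K + (-5 + K)/(-3 + K)) = 144*K + 144*(-5 + K)/(-3 + K))
c(-212)/85493 = (144*(-5 + (-212)² - 2*(-212))/(-3 - 212))/85493 = (144*(-5 + 44944 + 424)/(-215))*(1/85493) = (144*(-1/215)*45363)*(1/85493) = -6532272/215*1/85493 = -6532272/18380995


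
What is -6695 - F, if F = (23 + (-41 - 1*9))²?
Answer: -7424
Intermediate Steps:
F = 729 (F = (23 + (-41 - 9))² = (23 - 50)² = (-27)² = 729)
-6695 - F = -6695 - 1*729 = -6695 - 729 = -7424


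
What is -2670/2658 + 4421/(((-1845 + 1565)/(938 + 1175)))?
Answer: -4138441439/124040 ≈ -33364.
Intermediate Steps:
-2670/2658 + 4421/(((-1845 + 1565)/(938 + 1175))) = -2670*1/2658 + 4421/((-280/2113)) = -445/443 + 4421/((-280*1/2113)) = -445/443 + 4421/(-280/2113) = -445/443 + 4421*(-2113/280) = -445/443 - 9341573/280 = -4138441439/124040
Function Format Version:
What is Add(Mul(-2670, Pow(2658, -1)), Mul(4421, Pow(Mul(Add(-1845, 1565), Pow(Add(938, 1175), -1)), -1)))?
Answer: Rational(-4138441439, 124040) ≈ -33364.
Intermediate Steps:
Add(Mul(-2670, Pow(2658, -1)), Mul(4421, Pow(Mul(Add(-1845, 1565), Pow(Add(938, 1175), -1)), -1))) = Add(Mul(-2670, Rational(1, 2658)), Mul(4421, Pow(Mul(-280, Pow(2113, -1)), -1))) = Add(Rational(-445, 443), Mul(4421, Pow(Mul(-280, Rational(1, 2113)), -1))) = Add(Rational(-445, 443), Mul(4421, Pow(Rational(-280, 2113), -1))) = Add(Rational(-445, 443), Mul(4421, Rational(-2113, 280))) = Add(Rational(-445, 443), Rational(-9341573, 280)) = Rational(-4138441439, 124040)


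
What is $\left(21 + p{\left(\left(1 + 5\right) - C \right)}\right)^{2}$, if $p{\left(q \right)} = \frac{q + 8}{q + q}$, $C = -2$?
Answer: $484$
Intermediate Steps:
$p{\left(q \right)} = \frac{8 + q}{2 q}$
$\left(21 + p{\left(\left(1 + 5\right) - C \right)}\right)^{2} = \left(21 + \frac{8 + \left(\left(1 + 5\right) - -2\right)}{2 \left(\left(1 + 5\right) - -2\right)}\right)^{2} = \left(21 + \frac{8 + \left(6 + 2\right)}{2 \left(6 + 2\right)}\right)^{2} = \left(21 + \frac{8 + 8}{2 \cdot 8}\right)^{2} = \left(21 + \frac{1}{2} \cdot \frac{1}{8} \cdot 16\right)^{2} = \left(21 + 1\right)^{2} = 22^{2} = 484$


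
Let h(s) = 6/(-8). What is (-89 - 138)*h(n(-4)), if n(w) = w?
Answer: 681/4 ≈ 170.25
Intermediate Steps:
h(s) = -3/4 (h(s) = 6*(-1/8) = -3/4)
(-89 - 138)*h(n(-4)) = (-89 - 138)*(-3/4) = -227*(-3/4) = 681/4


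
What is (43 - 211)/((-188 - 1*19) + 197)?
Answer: 84/5 ≈ 16.800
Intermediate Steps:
(43 - 211)/((-188 - 1*19) + 197) = -168/((-188 - 19) + 197) = -168/(-207 + 197) = -168/(-10) = -168*(-⅒) = 84/5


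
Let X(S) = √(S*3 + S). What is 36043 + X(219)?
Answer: 36043 + 2*√219 ≈ 36073.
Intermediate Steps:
X(S) = 2*√S (X(S) = √(3*S + S) = √(4*S) = 2*√S)
36043 + X(219) = 36043 + 2*√219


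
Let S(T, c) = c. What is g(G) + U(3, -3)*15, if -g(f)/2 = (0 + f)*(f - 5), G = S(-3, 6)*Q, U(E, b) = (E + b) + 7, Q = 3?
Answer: -363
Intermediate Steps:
U(E, b) = 7 + E + b
G = 18 (G = 6*3 = 18)
g(f) = -2*f*(-5 + f) (g(f) = -2*(0 + f)*(f - 5) = -2*f*(-5 + f))
g(G) + U(3, -3)*15 = 2*18*(5 - 1*18) + (7 + 3 - 3)*15 = 2*18*(5 - 18) + 7*15 = 2*18*(-13) + 105 = -468 + 105 = -363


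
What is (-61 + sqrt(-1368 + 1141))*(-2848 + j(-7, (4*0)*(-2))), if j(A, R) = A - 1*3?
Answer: 174338 - 2858*I*sqrt(227) ≈ 1.7434e+5 - 43060.0*I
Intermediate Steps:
j(A, R) = -3 + A (j(A, R) = A - 3 = -3 + A)
(-61 + sqrt(-1368 + 1141))*(-2848 + j(-7, (4*0)*(-2))) = (-61 + sqrt(-1368 + 1141))*(-2848 + (-3 - 7)) = (-61 + sqrt(-227))*(-2848 - 10) = (-61 + I*sqrt(227))*(-2858) = 174338 - 2858*I*sqrt(227)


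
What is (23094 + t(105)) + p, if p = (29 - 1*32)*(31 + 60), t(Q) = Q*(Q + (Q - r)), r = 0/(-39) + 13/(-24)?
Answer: 359423/8 ≈ 44928.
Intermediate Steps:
r = -13/24 (r = 0*(-1/39) + 13*(-1/24) = 0 - 13/24 = -13/24 ≈ -0.54167)
t(Q) = Q*(13/24 + 2*Q) (t(Q) = Q*(Q + (Q - 1*(-13/24))) = Q*(Q + (Q + 13/24)) = Q*(Q + (13/24 + Q)) = Q*(13/24 + 2*Q))
p = -273 (p = (29 - 32)*91 = -3*91 = -273)
(23094 + t(105)) + p = (23094 + (1/24)*105*(13 + 48*105)) - 273 = (23094 + (1/24)*105*(13 + 5040)) - 273 = (23094 + (1/24)*105*5053) - 273 = (23094 + 176855/8) - 273 = 361607/8 - 273 = 359423/8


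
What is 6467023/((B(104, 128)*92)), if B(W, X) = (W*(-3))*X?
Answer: -6467023/3674112 ≈ -1.7602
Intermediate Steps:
B(W, X) = -3*W*X (B(W, X) = (-3*W)*X = -3*W*X)
6467023/((B(104, 128)*92)) = 6467023/((-3*104*128*92)) = 6467023/((-39936*92)) = 6467023/(-3674112) = 6467023*(-1/3674112) = -6467023/3674112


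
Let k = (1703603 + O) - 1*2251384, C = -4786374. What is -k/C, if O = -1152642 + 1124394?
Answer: -576029/4786374 ≈ -0.12035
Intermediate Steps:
O = -28248
k = -576029 (k = (1703603 - 28248) - 1*2251384 = 1675355 - 2251384 = -576029)
-k/C = -(-576029)/(-4786374) = -(-576029)*(-1)/4786374 = -1*576029/4786374 = -576029/4786374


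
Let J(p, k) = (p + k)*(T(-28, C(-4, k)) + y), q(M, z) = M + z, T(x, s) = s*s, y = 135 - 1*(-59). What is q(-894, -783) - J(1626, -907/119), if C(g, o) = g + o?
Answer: -900266602444/1685159 ≈ -5.3423e+5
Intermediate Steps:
y = 194 (y = 135 + 59 = 194)
T(x, s) = s**2
J(p, k) = (194 + (-4 + k)**2)*(k + p) (J(p, k) = (p + k)*((-4 + k)**2 + 194) = (k + p)*(194 + (-4 + k)**2) = (194 + (-4 + k)**2)*(k + p))
q(-894, -783) - J(1626, -907/119) = (-894 - 783) - (194*(-907/119) + 194*1626 + (-907/119)*(-4 - 907/119)**2 + 1626*(-4 - 907/119)**2) = -1677 - (194*(-907*1/119) + 315444 + (-907*1/119)*(-4 - 907*1/119)**2 + 1626*(-4 - 907*1/119)**2) = -1677 - (194*(-907/119) + 315444 - 907*(-4 - 907/119)**2/119 + 1626*(-4 - 907/119)**2) = -1677 - (-175958/119 + 315444 - 907*(-1383/119)**2/119 + 1626*(-1383/119)**2) = -1677 - (-175958/119 + 315444 - 907/119*1912689/14161 + 1626*(1912689/14161)) = -1677 - (-175958/119 + 315444 - 1734808923/1685159 + 3110032314/14161) = -1677 - 1*897440590801/1685159 = -1677 - 897440590801/1685159 = -900266602444/1685159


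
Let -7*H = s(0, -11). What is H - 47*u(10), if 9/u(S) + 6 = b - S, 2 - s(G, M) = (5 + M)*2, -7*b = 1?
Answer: 2735/113 ≈ 24.204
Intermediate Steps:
b = -⅐ (b = -⅐*1 = -⅐ ≈ -0.14286)
s(G, M) = -8 - 2*M (s(G, M) = 2 - (5 + M)*2 = 2 - (10 + 2*M) = 2 + (-10 - 2*M) = -8 - 2*M)
u(S) = 9/(-43/7 - S) (u(S) = 9/(-6 + (-⅐ - S)) = 9/(-43/7 - S))
H = -2 (H = -(-8 - 2*(-11))/7 = -(-8 + 22)/7 = -⅐*14 = -2)
H - 47*u(10) = -2 - (-2961)/(43 + 7*10) = -2 - (-2961)/(43 + 70) = -2 - (-2961)/113 = -2 - 47*(-63/113) = -2 + 2961/113 = 2735/113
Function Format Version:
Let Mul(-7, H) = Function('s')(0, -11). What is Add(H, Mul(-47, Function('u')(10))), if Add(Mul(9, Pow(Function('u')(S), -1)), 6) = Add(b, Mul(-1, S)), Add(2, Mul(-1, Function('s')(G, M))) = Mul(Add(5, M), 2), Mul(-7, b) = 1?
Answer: Rational(2735, 113) ≈ 24.204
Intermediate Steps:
b = Rational(-1, 7) (b = Mul(Rational(-1, 7), 1) = Rational(-1, 7) ≈ -0.14286)
Function('s')(G, M) = Add(-8, Mul(-2, M)) (Function('s')(G, M) = Add(2, Mul(-1, Mul(Add(5, M), 2))) = Add(2, Mul(-1, Add(10, Mul(2, M)))) = Add(2, Add(-10, Mul(-2, M))) = Add(-8, Mul(-2, M)))
Function('u')(S) = Mul(9, Pow(Add(Rational(-43, 7), Mul(-1, S)), -1)) (Function('u')(S) = Mul(9, Pow(Add(-6, Add(Rational(-1, 7), Mul(-1, S))), -1)) = Mul(9, Pow(Add(Rational(-43, 7), Mul(-1, S)), -1)))
H = -2 (H = Mul(Rational(-1, 7), Add(-8, Mul(-2, -11))) = Mul(Rational(-1, 7), Add(-8, 22)) = Mul(Rational(-1, 7), 14) = -2)
Add(H, Mul(-47, Function('u')(10))) = Add(-2, Mul(-47, Mul(-63, Pow(Add(43, Mul(7, 10)), -1)))) = Add(-2, Mul(-47, Mul(-63, Pow(Add(43, 70), -1)))) = Add(-2, Mul(-47, Mul(-63, Pow(113, -1)))) = Add(-2, Mul(-47, Mul(-63, Rational(1, 113)))) = Add(-2, Mul(-47, Rational(-63, 113))) = Add(-2, Rational(2961, 113)) = Rational(2735, 113)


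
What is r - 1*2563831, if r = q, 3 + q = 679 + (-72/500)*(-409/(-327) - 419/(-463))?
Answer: -3233868976281/1261675 ≈ -2.5632e+6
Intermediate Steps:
q = 852500644/1261675 (q = -3 + (679 + (-72/500)*(-409/(-327) - 419/(-463))) = -3 + (679 + (-72*1/500)*(-409*(-1/327) - 419*(-1/463))) = -3 + (679 - 18*(409/327 + 419/463)/125) = -3 + (679 - 18/125*326380/151401) = -3 + (679 - 391656/1261675) = -3 + 856285669/1261675 = 852500644/1261675 ≈ 675.69)
r = 852500644/1261675 ≈ 675.69
r - 1*2563831 = 852500644/1261675 - 1*2563831 = 852500644/1261675 - 2563831 = -3233868976281/1261675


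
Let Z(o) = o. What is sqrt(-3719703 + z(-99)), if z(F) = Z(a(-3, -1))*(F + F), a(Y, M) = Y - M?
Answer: I*sqrt(3719307) ≈ 1928.6*I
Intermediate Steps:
z(F) = -4*F (z(F) = (-3 - 1*(-1))*(F + F) = (-3 + 1)*(2*F) = -4*F)
sqrt(-3719703 + z(-99)) = sqrt(-3719703 - 4*(-99)) = sqrt(-3719703 + 396) = sqrt(-3719307) = I*sqrt(3719307)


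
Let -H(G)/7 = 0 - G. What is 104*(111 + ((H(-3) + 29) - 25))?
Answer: 9776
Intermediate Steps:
H(G) = 7*G (H(G) = -7*(0 - G) = -(-7)*G = 7*G)
104*(111 + ((H(-3) + 29) - 25)) = 104*(111 + ((7*(-3) + 29) - 25)) = 104*(111 + ((-21 + 29) - 25)) = 104*(111 + (8 - 25)) = 104*(111 - 17) = 104*94 = 9776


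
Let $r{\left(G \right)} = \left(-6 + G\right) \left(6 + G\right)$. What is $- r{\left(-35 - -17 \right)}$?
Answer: $-288$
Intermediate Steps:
$- r{\left(-35 - -17 \right)} = - (-36 + \left(-35 - -17\right)^{2}) = - (-36 + \left(-35 + 17\right)^{2}) = - (-36 + \left(-18\right)^{2}) = - (-36 + 324) = \left(-1\right) 288 = -288$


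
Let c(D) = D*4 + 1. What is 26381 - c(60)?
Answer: 26140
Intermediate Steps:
c(D) = 1 + 4*D (c(D) = 4*D + 1 = 1 + 4*D)
26381 - c(60) = 26381 - (1 + 4*60) = 26381 - (1 + 240) = 26381 - 1*241 = 26381 - 241 = 26140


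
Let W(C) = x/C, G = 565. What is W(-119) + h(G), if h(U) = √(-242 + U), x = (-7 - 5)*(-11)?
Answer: -132/119 + √323 ≈ 16.863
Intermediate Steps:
x = 132 (x = -12*(-11) = 132)
W(C) = 132/C
W(-119) + h(G) = 132/(-119) + √(-242 + 565) = 132*(-1/119) + √323 = -132/119 + √323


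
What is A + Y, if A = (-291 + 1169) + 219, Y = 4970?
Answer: 6067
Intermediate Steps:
A = 1097 (A = 878 + 219 = 1097)
A + Y = 1097 + 4970 = 6067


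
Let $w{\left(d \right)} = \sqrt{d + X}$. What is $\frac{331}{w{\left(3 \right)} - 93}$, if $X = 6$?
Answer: $- \frac{331}{90} \approx -3.6778$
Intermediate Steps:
$w{\left(d \right)} = \sqrt{6 + d}$ ($w{\left(d \right)} = \sqrt{d + 6} = \sqrt{6 + d}$)
$\frac{331}{w{\left(3 \right)} - 93} = \frac{331}{\sqrt{6 + 3} - 93} = \frac{331}{\sqrt{9} - 93} = \frac{331}{3 - 93} = \frac{331}{-90} = 331 \left(- \frac{1}{90}\right) = - \frac{331}{90}$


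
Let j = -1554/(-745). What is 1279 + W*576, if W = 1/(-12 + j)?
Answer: 1502929/1231 ≈ 1220.9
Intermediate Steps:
j = 1554/745 (j = -1554*(-1/745) = 1554/745 ≈ 2.0859)
W = -745/7386 (W = 1/(-12 + 1554/745) = 1/(-7386/745) = -745/7386 ≈ -0.10087)
1279 + W*576 = 1279 - 745/7386*576 = 1279 - 71520/1231 = 1502929/1231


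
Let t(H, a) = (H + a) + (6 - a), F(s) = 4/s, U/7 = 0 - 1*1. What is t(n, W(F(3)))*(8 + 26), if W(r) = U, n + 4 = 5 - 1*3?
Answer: 136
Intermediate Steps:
n = -2 (n = -4 + (5 - 1*3) = -4 + (5 - 3) = -4 + 2 = -2)
U = -7 (U = 7*(0 - 1*1) = 7*(0 - 1) = 7*(-1) = -7)
W(r) = -7
t(H, a) = 6 + H
t(n, W(F(3)))*(8 + 26) = (6 - 2)*(8 + 26) = 4*34 = 136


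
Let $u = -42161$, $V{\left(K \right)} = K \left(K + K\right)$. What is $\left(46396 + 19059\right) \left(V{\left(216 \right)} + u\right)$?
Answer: $3348088705$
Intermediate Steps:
$V{\left(K \right)} = 2 K^{2}$ ($V{\left(K \right)} = K 2 K = 2 K^{2}$)
$\left(46396 + 19059\right) \left(V{\left(216 \right)} + u\right) = \left(46396 + 19059\right) \left(2 \cdot 216^{2} - 42161\right) = 65455 \left(2 \cdot 46656 - 42161\right) = 65455 \left(93312 - 42161\right) = 65455 \cdot 51151 = 3348088705$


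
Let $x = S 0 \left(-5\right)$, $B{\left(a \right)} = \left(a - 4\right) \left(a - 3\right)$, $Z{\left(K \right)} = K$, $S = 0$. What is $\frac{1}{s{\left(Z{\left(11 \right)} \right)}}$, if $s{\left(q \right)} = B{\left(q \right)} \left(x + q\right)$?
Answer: $\frac{1}{616} \approx 0.0016234$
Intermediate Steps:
$B{\left(a \right)} = \left(-4 + a\right) \left(-3 + a\right)$
$x = 0$ ($x = 0 \cdot 0 \left(-5\right) = 0 \left(-5\right) = 0$)
$s{\left(q \right)} = q \left(12 + q^{2} - 7 q\right)$ ($s{\left(q \right)} = \left(12 + q^{2} - 7 q\right) \left(0 + q\right) = \left(12 + q^{2} - 7 q\right) q = q \left(12 + q^{2} - 7 q\right)$)
$\frac{1}{s{\left(Z{\left(11 \right)} \right)}} = \frac{1}{11 \left(12 + 11^{2} - 77\right)} = \frac{1}{11 \left(12 + 121 - 77\right)} = \frac{1}{11 \cdot 56} = \frac{1}{616}$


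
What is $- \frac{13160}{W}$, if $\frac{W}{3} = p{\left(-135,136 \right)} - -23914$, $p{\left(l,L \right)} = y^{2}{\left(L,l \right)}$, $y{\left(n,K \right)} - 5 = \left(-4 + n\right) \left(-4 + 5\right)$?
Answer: $- \frac{13160}{128049} \approx -0.10277$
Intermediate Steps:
$y{\left(n,K \right)} = 1 + n$ ($y{\left(n,K \right)} = 5 + \left(-4 + n\right) \left(-4 + 5\right) = 5 + \left(-4 + n\right) 1 = 5 + \left(-4 + n\right) = 1 + n$)
$p{\left(l,L \right)} = \left(1 + L\right)^{2}$
$W = 128049$ ($W = 3 \left(\left(1 + 136\right)^{2} - -23914\right) = 3 \left(137^{2} + 23914\right) = 3 \left(18769 + 23914\right) = 3 \cdot 42683 = 128049$)
$- \frac{13160}{W} = - \frac{13160}{128049}$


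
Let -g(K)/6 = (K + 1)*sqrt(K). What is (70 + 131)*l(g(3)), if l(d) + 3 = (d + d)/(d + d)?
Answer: -402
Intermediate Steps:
g(K) = -6*sqrt(K)*(1 + K) (g(K) = -6*(K + 1)*sqrt(K) = -6*(1 + K)*sqrt(K) = -6*sqrt(K)*(1 + K))
l(d) = -2 (l(d) = -3 + (d + d)/(d + d) = -3 + (2*d)/((2*d)) = -3 + (2*d)*(1/(2*d)) = -3 + 1 = -2)
(70 + 131)*l(g(3)) = (70 + 131)*(-2) = 201*(-2) = -402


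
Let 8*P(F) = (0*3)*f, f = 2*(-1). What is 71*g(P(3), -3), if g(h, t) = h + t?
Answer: -213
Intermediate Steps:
f = -2
P(F) = 0 (P(F) = ((0*3)*(-2))/8 = (0*(-2))/8 = (⅛)*0 = 0)
71*g(P(3), -3) = 71*(0 - 3) = 71*(-3) = -213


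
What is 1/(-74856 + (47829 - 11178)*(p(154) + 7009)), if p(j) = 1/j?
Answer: 154/39549085113 ≈ 3.8939e-9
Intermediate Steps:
1/(-74856 + (47829 - 11178)*(p(154) + 7009)) = 1/(-74856 + (47829 - 11178)*(1/154 + 7009)) = 1/(-74856 + 36651*(1/154 + 7009)) = 1/(-74856 + 36651*(1079387/154)) = 1/(-74856 + 39560612937/154) = 1/(39549085113/154) = 154/39549085113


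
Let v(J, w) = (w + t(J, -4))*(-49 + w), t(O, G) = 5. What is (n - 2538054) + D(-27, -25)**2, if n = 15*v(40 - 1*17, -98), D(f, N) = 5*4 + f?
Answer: -2332940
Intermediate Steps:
v(J, w) = (-49 + w)*(5 + w) (v(J, w) = (w + 5)*(-49 + w) = (5 + w)*(-49 + w) = (-49 + w)*(5 + w))
D(f, N) = 20 + f
n = 205065 (n = 15*(-245 + (-98)**2 - 44*(-98)) = 15*(-245 + 9604 + 4312) = 15*13671 = 205065)
(n - 2538054) + D(-27, -25)**2 = (205065 - 2538054) + (20 - 27)**2 = -2332989 + (-7)**2 = -2332989 + 49 = -2332940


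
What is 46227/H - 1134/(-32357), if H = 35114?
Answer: 1535586315/1136183698 ≈ 1.3515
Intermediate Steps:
46227/H - 1134/(-32357) = 46227/35114 - 1134/(-32357) = 46227*(1/35114) - 1134*(-1/32357) = 46227/35114 + 1134/32357 = 1535586315/1136183698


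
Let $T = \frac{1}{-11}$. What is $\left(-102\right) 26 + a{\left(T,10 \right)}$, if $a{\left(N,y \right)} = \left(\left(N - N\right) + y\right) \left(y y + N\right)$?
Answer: $- \frac{18182}{11} \approx -1652.9$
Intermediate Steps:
$T = - \frac{1}{11} \approx -0.090909$
$a{\left(N,y \right)} = y \left(N + y^{2}\right)$ ($a{\left(N,y \right)} = \left(0 + y\right) \left(y^{2} + N\right) = y \left(N + y^{2}\right)$)
$\left(-102\right) 26 + a{\left(T,10 \right)} = \left(-102\right) 26 + 10 \left(- \frac{1}{11} + 10^{2}\right) = -2652 + 10 \left(- \frac{1}{11} + 100\right) = -2652 + 10 \cdot \frac{1099}{11} = -2652 + \frac{10990}{11} = - \frac{18182}{11}$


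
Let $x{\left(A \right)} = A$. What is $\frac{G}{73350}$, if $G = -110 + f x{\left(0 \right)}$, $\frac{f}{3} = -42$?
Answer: $- \frac{11}{7335} \approx -0.0014997$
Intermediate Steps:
$f = -126$ ($f = 3 \left(-42\right) = -126$)
$G = -110$ ($G = -110 - 0 = -110 + 0 = -110$)
$\frac{G}{73350} = - \frac{110}{73350} = \left(-110\right) \frac{1}{73350} = - \frac{11}{7335}$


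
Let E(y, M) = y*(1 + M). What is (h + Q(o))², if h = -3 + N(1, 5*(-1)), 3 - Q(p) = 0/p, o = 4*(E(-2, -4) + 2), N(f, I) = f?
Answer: 1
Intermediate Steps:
o = 32 (o = 4*(-2*(1 - 4) + 2) = 4*(-2*(-3) + 2) = 4*(6 + 2) = 4*8 = 32)
Q(p) = 3 (Q(p) = 3 - 0/p = 3 - 1*0 = 3 + 0 = 3)
h = -2 (h = -3 + 1 = -2)
(h + Q(o))² = (-2 + 3)² = 1² = 1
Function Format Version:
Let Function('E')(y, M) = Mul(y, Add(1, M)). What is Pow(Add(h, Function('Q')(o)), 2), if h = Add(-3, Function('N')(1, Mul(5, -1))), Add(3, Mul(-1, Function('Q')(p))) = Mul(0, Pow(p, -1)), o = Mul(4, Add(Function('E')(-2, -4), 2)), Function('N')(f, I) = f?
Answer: 1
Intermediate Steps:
o = 32 (o = Mul(4, Add(Mul(-2, Add(1, -4)), 2)) = Mul(4, Add(Mul(-2, -3), 2)) = Mul(4, Add(6, 2)) = Mul(4, 8) = 32)
Function('Q')(p) = 3 (Function('Q')(p) = Add(3, Mul(-1, Mul(0, Pow(p, -1)))) = Add(3, Mul(-1, 0)) = Add(3, 0) = 3)
h = -2 (h = Add(-3, 1) = -2)
Pow(Add(h, Function('Q')(o)), 2) = Pow(Add(-2, 3), 2) = Pow(1, 2) = 1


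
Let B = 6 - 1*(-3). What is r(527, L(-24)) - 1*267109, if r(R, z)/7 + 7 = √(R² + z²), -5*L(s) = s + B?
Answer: -267158 + 7*√277738 ≈ -2.6347e+5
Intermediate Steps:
B = 9 (B = 6 + 3 = 9)
L(s) = -9/5 - s/5 (L(s) = -(s + 9)/5 = -(9 + s)/5 = -9/5 - s/5)
r(R, z) = -49 + 7*√(R² + z²)
r(527, L(-24)) - 1*267109 = (-49 + 7*√(527² + (-9/5 - ⅕*(-24))²)) - 1*267109 = (-49 + 7*√(277729 + (-9/5 + 24/5)²)) - 267109 = (-49 + 7*√(277729 + 3²)) - 267109 = (-49 + 7*√(277729 + 9)) - 267109 = (-49 + 7*√277738) - 267109 = -267158 + 7*√277738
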